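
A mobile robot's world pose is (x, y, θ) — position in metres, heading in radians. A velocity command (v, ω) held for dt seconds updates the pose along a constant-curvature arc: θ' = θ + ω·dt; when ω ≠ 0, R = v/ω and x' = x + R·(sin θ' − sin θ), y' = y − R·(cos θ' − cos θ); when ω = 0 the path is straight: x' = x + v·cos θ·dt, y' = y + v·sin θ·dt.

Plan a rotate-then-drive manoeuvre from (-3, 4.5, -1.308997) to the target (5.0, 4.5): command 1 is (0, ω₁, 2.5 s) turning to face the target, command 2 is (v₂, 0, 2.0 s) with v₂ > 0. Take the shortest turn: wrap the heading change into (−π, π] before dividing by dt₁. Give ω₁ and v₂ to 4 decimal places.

ω₁ = 0.5236, v₂ = 4.0000

heading to target = atan2(4.5−4.5, 5−-3) = 0.0000
Δθ = wrap(0.0000 − -1.3090) = 1.3090; ω₁ = Δθ/dt₁ = 0.5236
distance = √((5−-3)² + (4.5−4.5)²) = 8.0000; v₂ = distance/dt₂ = 4.0000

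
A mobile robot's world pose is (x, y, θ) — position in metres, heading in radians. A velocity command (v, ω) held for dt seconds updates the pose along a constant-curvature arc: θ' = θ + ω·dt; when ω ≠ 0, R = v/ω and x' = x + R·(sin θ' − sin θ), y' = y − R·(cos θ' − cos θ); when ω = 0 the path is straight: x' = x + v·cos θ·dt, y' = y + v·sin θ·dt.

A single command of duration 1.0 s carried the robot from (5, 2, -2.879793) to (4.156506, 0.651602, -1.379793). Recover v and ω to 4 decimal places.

Δθ = -1.379793 − -2.879793 = 1.500000
ω = Δθ/dt = 1.500000/1.0 = 1.5000
R = −Δy/(cos θ' − cos θ) = 1.1667
v = R·ω = 1.1667·1.5000 = 1.7500

v = 1.7500, ω = 1.5000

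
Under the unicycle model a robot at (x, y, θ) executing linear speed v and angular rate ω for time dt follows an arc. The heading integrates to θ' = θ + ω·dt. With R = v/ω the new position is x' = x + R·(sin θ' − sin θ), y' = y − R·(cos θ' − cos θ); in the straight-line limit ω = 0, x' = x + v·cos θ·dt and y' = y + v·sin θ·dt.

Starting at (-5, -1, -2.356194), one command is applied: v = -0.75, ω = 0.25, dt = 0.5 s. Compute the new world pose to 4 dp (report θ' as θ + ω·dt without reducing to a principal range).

θ' = -2.3562 + 0.25·0.5 = -2.2312
R = v/ω = -0.75/0.25 = -3.0000
x' = -5 + -3.0000·(sin -2.2312 − sin -2.3562) = -4.7521
y' = -1 − -3.0000·(cos -2.2312 − cos -2.3562) = -0.7190

(-4.7521, -0.7190, -2.2312)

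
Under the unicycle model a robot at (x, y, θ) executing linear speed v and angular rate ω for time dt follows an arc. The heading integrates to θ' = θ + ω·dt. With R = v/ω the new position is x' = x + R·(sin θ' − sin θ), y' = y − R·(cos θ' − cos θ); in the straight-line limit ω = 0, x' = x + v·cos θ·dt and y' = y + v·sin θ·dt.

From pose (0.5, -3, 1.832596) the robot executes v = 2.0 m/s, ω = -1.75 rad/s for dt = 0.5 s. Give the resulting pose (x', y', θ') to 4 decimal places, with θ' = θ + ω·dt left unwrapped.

(0.6693, -2.0465, 0.9576)

θ' = 1.8326 + -1.75·0.5 = 0.9576
R = v/ω = 2.0/-1.75 = -1.1429
x' = 0.5 + -1.1429·(sin 0.9576 − sin 1.8326) = 0.6693
y' = -3 − -1.1429·(cos 0.9576 − cos 1.8326) = -2.0465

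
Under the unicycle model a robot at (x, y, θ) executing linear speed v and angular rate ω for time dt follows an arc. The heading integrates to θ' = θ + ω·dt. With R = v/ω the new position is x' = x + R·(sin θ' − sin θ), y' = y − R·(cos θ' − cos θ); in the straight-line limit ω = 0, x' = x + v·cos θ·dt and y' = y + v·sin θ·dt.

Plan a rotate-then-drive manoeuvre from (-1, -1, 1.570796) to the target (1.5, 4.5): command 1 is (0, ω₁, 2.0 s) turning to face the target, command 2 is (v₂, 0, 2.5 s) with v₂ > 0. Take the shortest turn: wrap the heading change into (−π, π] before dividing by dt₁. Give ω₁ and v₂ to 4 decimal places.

ω₁ = -0.2133, v₂ = 2.4166

heading to target = atan2(4.5−-1, 1.5−-1) = 1.1442
Δθ = wrap(1.1442 − 1.5708) = -0.4266; ω₁ = Δθ/dt₁ = -0.2133
distance = √((1.5−-1)² + (4.5−-1)²) = 6.0415; v₂ = distance/dt₂ = 2.4166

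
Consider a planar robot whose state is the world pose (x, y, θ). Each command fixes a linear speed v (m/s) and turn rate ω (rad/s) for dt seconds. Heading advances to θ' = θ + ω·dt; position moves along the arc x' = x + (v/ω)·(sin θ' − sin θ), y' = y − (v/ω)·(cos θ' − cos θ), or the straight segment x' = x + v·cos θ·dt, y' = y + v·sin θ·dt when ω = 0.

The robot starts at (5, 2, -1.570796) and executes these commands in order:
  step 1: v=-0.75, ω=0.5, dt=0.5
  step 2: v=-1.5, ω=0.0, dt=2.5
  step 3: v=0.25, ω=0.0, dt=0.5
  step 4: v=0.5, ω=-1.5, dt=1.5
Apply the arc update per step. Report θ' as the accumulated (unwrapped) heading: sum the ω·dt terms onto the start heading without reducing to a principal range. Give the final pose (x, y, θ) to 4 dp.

step 1: θ'=-1.3208 (R=-1.5000) → pose (4.9534, 2.3711, -1.3208)
step 2: θ'=-1.3208 (straight) → pose (4.0256, 6.0045, -1.3208)
step 3: θ'=-1.3208 (straight) → pose (4.0565, 5.8834, -1.3208)
step 4: θ'=-3.5708 (R=-0.3333) → pose (3.5948, 5.4978, -3.5708)

(3.5948, 5.4978, -3.5708)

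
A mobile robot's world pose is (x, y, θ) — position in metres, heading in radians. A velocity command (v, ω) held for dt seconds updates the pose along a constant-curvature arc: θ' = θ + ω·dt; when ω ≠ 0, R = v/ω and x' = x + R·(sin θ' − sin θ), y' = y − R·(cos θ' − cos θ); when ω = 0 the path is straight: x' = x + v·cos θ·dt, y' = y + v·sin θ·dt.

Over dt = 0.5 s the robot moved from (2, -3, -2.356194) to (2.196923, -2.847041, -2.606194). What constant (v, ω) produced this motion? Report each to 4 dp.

v = -0.5000, ω = -0.5000

Δθ = -2.606194 − -2.356194 = -0.250000
ω = Δθ/dt = -0.250000/0.5 = -0.5000
R = Δx/(sin θ' − sin θ) = 1.0000
v = R·ω = 1.0000·-0.5000 = -0.5000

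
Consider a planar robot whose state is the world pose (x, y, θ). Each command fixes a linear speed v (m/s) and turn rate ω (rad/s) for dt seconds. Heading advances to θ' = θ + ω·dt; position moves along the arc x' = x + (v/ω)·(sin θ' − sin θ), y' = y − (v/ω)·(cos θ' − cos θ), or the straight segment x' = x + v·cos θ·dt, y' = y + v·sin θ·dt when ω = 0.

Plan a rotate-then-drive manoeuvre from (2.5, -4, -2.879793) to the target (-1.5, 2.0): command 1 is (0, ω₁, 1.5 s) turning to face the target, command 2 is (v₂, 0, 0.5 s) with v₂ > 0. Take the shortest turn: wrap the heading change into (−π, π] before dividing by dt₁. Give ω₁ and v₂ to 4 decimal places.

heading to target = atan2(2−-4, -1.5−2.5) = 2.1588
Δθ = wrap(2.1588 − -2.8798) = -1.2446; ω₁ = Δθ/dt₁ = -0.8297
distance = √((-1.5−2.5)² + (2−-4)²) = 7.2111; v₂ = distance/dt₂ = 14.4222

ω₁ = -0.8297, v₂ = 14.4222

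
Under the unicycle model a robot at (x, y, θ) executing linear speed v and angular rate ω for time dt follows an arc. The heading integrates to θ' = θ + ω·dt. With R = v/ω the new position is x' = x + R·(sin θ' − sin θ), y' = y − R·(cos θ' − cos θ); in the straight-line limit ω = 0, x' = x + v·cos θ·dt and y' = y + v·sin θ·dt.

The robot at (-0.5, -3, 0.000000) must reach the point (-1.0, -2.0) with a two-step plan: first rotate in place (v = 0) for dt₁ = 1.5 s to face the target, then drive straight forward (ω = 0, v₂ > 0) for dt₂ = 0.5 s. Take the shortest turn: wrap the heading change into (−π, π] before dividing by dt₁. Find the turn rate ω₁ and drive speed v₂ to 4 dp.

ω₁ = 1.3563, v₂ = 2.2361

heading to target = atan2(-2−-3, -1−-0.5) = 2.0344
Δθ = wrap(2.0344 − 0.0000) = 2.0344; ω₁ = Δθ/dt₁ = 1.3563
distance = √((-1−-0.5)² + (-2−-3)²) = 1.1180; v₂ = distance/dt₂ = 2.2361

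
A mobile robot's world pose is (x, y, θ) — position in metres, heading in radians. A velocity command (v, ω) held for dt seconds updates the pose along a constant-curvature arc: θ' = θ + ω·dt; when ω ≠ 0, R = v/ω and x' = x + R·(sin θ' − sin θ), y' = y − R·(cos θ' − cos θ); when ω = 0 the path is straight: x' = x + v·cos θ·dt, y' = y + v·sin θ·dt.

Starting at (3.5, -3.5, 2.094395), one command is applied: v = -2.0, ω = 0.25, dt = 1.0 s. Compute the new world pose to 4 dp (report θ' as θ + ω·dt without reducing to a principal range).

θ' = 2.0944 + 0.25·1.0 = 2.3444
R = v/ω = -2.0/0.25 = -8.0000
x' = 3.5 + -8.0000·(sin 2.3444 − sin 2.0944) = 4.7050
y' = -3.5 − -8.0000·(cos 2.3444 − cos 2.0944) = -5.0897

(4.7050, -5.0897, 2.3444)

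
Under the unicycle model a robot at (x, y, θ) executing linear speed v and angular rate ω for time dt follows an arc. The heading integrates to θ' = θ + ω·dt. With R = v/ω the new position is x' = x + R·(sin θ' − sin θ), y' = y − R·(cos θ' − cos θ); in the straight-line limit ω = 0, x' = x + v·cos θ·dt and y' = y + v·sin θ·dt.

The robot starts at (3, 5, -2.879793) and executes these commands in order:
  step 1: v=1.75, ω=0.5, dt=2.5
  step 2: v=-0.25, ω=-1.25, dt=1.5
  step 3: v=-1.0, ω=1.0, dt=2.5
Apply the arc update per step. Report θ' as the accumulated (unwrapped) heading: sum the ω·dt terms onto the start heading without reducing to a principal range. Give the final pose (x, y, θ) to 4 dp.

(1.8820, 3.4718, -1.0048)

step 1: θ'=-1.6298 (R=3.5000) → pose (0.4120, 1.8256, -1.6298)
step 2: θ'=-3.5048 (R=0.2000) → pose (0.6827, 2.0008, -3.5048)
step 3: θ'=-1.0048 (R=-1.0000) → pose (1.8820, 3.4718, -1.0048)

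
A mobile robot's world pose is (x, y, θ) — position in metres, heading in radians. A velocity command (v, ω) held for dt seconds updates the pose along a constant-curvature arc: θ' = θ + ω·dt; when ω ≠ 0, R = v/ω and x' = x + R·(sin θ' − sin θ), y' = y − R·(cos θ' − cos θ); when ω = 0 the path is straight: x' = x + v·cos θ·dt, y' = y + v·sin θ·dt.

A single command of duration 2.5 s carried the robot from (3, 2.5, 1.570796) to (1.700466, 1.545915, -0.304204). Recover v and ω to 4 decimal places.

Δθ = -0.304204 − 1.570796 = -1.875000
ω = Δθ/dt = -1.875000/2.5 = -0.7500
R = Δx/(sin θ' − sin θ) = 1.0000
v = R·ω = 1.0000·-0.7500 = -0.7500

v = -0.7500, ω = -0.7500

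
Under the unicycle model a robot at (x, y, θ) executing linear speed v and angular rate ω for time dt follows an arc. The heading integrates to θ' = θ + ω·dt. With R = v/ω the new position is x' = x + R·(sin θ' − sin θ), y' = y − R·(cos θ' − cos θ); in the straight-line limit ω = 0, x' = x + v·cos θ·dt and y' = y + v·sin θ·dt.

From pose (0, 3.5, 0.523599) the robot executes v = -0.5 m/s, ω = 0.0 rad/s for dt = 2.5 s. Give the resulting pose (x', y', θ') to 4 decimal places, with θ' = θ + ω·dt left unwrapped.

(-1.0825, 2.8750, 0.5236)

θ' = 0.5236 + 0.0·2.5 = 0.5236
ω = 0 → straight: x' = 0 + -0.5·cos(0.5236)·2.5 = -1.0825
y' = 3.5 + -0.5·sin(0.5236)·2.5 = 2.8750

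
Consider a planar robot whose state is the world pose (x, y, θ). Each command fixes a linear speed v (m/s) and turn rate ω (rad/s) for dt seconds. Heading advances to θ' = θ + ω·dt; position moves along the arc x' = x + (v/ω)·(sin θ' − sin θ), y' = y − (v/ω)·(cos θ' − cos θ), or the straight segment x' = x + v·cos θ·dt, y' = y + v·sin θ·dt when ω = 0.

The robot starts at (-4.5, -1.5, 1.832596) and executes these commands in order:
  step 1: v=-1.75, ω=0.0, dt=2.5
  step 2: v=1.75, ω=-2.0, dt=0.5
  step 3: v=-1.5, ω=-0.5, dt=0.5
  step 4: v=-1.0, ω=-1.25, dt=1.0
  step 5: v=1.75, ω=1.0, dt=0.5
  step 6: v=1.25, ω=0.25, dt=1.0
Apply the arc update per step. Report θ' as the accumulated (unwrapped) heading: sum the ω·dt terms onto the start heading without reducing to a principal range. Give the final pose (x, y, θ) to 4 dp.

(-2.6363, -5.7611, 0.0826)

step 1: θ'=1.8326 (straight) → pose (-3.3677, -5.7259, 1.8326)
step 2: θ'=0.8326 (R=-0.8750) → pose (-3.1697, -4.9106, 0.8326)
step 3: θ'=0.5826 (R=3.0000) → pose (-3.7382, -5.3969, 0.5826)
step 4: θ'=-0.6674 (R=0.8000) → pose (-4.6735, -5.3572, -0.6674)
step 5: θ'=-0.1674 (R=1.7500) → pose (-3.8819, -5.7082, -0.1674)
step 6: θ'=0.0826 (R=5.0000) → pose (-2.6363, -5.7611, 0.0826)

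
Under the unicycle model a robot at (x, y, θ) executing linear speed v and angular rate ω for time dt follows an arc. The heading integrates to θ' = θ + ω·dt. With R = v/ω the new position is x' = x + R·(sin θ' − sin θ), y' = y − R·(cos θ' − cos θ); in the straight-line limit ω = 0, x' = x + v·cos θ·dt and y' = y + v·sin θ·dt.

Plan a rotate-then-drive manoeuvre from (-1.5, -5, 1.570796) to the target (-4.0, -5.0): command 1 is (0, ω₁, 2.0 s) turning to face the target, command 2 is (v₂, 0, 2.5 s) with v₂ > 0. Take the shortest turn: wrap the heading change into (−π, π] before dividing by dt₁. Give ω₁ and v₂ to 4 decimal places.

heading to target = atan2(-5−-5, -4−-1.5) = 3.1416
Δθ = wrap(3.1416 − 1.5708) = 1.5708; ω₁ = Δθ/dt₁ = 0.7854
distance = √((-4−-1.5)² + (-5−-5)²) = 2.5000; v₂ = distance/dt₂ = 1.0000

ω₁ = 0.7854, v₂ = 1.0000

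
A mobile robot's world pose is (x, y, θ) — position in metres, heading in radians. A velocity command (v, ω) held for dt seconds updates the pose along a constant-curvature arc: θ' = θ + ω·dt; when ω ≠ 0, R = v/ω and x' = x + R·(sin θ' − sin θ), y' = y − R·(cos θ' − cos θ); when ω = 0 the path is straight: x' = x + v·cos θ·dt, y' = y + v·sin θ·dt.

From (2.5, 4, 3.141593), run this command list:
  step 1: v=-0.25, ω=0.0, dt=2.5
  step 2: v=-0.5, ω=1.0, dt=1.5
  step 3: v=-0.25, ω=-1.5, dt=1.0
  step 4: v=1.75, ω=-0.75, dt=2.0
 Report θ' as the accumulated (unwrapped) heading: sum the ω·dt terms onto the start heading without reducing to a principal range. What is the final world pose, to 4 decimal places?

(1.4625, 6.7878, 1.6416)

step 1: θ'=3.1416 (straight) → pose (3.1250, 4.0000, 3.1416)
step 2: θ'=4.6416 (R=-0.5000) → pose (3.6237, 4.4646, 4.6416)
step 3: θ'=3.1416 (R=0.1667) → pose (3.7900, 4.6195, 3.1416)
step 4: θ'=1.6416 (R=-2.3333) → pose (1.4625, 6.7878, 1.6416)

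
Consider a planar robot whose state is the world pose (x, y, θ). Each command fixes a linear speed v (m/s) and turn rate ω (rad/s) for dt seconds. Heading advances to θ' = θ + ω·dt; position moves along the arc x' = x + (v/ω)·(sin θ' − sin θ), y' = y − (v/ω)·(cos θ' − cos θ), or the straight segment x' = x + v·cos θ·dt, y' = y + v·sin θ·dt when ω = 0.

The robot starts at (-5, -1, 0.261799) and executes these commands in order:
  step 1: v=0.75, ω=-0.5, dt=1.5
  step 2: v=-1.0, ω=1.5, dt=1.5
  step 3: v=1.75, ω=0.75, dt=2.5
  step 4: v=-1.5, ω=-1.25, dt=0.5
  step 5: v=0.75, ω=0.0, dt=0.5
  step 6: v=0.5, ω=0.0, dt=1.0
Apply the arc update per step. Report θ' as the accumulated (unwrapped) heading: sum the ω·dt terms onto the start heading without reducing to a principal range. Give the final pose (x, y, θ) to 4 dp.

step 1: θ'=-0.4882 (R=-1.5000) → pose (-3.9082, -1.1241, -0.4882)
step 2: θ'=1.7618 (R=-0.6667) → pose (-4.8755, -1.8395, 1.7618)
step 3: θ'=3.6368 (R=2.3333) → pose (-8.2752, -0.2294, 3.6368)
step 4: θ'=3.0118 (R=1.2000) → pose (-7.5496, -0.0953, 3.0118)
step 5: θ'=3.0118 (straight) → pose (-7.9215, -0.0468, 3.0118)
step 6: θ'=3.0118 (straight) → pose (-8.4172, 0.0179, 3.0118)

(-8.4172, 0.0179, 3.0118)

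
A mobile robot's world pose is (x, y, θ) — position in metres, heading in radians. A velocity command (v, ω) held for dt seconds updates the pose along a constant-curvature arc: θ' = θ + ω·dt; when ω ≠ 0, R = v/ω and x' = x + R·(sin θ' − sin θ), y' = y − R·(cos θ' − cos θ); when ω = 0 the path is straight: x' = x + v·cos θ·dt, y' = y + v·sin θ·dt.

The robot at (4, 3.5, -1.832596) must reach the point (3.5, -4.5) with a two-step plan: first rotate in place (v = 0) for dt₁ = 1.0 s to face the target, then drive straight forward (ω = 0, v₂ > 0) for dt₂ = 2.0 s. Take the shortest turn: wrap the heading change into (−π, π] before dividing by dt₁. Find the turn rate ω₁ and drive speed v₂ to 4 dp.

ω₁ = 0.1994, v₂ = 4.0078

heading to target = atan2(-4.5−3.5, 3.5−4) = -1.6332
Δθ = wrap(-1.6332 − -1.8326) = 0.1994; ω₁ = Δθ/dt₁ = 0.1994
distance = √((3.5−4)² + (-4.5−3.5)²) = 8.0156; v₂ = distance/dt₂ = 4.0078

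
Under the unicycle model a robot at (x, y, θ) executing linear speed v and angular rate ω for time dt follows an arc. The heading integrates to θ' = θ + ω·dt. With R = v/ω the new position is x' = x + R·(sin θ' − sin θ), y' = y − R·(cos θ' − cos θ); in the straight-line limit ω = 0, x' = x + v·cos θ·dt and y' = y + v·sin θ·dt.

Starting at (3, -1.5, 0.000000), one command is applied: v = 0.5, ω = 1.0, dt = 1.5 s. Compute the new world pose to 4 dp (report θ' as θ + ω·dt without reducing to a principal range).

(3.4987, -1.0354, 1.5000)

θ' = 0.0000 + 1.0·1.5 = 1.5000
R = v/ω = 0.5/1.0 = 0.5000
x' = 3 + 0.5000·(sin 1.5000 − sin 0.0000) = 3.4987
y' = -1.5 − 0.5000·(cos 1.5000 − cos 0.0000) = -1.0354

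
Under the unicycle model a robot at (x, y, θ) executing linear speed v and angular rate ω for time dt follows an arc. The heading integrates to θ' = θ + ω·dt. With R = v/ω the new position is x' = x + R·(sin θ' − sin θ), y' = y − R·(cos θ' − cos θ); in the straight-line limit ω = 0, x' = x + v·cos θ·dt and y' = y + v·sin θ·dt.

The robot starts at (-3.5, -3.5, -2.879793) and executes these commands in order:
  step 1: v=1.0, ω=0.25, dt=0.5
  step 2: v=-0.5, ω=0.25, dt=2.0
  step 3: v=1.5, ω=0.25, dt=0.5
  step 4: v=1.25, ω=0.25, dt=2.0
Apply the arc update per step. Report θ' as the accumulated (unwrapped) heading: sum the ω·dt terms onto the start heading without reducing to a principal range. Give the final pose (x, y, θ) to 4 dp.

step 1: θ'=-2.7548 (R=4.0000) → pose (-3.9736, -3.6592, -2.7548)
step 2: θ'=-2.2548 (R=-2.0000) → pose (-3.1780, -3.0708, -2.2548)
step 3: θ'=-2.1298 (R=6.0000) → pose (-3.6144, -3.6801, -2.1298)
step 4: θ'=-1.6298 (R=5.0000) → pose (-4.3667, -6.0370, -1.6298)

(-4.3667, -6.0370, -1.6298)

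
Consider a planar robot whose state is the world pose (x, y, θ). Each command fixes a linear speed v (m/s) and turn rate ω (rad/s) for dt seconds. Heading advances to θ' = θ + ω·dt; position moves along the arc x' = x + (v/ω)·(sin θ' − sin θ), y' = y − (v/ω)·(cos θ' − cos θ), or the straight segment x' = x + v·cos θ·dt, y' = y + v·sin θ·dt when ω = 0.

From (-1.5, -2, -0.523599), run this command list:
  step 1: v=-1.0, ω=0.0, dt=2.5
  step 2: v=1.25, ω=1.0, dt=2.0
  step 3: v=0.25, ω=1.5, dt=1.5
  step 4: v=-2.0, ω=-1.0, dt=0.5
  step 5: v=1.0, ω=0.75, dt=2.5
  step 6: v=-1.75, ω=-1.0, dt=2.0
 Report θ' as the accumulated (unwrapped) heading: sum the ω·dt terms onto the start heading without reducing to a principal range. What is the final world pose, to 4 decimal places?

step 1: θ'=-0.5236 (straight) → pose (-3.6651, -0.7500, -0.5236)
step 2: θ'=1.4764 (R=1.2500) → pose (-1.7956, 0.2147, 1.4764)
step 3: θ'=3.7264 (R=0.1667) → pose (-2.0536, 0.3694, 3.7264)
step 4: θ'=3.2264 (R=2.0000) → pose (-1.1189, 0.6946, 3.2264)
step 5: θ'=5.1014 (R=1.3333) → pose (-2.2397, -1.1397, 5.1014)
step 6: θ'=3.1014 (R=1.7500) → pose (-0.5501, 1.2726, 3.1014)

(-0.5501, 1.2726, 3.1014)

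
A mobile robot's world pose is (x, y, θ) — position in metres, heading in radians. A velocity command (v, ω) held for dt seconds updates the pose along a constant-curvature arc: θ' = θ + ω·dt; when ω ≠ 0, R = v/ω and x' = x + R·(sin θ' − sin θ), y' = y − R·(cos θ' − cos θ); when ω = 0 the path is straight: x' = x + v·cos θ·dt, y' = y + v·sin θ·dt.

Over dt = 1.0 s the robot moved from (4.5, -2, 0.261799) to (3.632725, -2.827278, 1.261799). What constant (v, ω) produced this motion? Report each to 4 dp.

Δθ = 1.261799 − 0.261799 = 1.000000
ω = Δθ/dt = 1.000000/1.0 = 1.0000
R = Δx/(sin θ' − sin θ) = -1.2500
v = R·ω = -1.2500·1.0000 = -1.2500

v = -1.2500, ω = 1.0000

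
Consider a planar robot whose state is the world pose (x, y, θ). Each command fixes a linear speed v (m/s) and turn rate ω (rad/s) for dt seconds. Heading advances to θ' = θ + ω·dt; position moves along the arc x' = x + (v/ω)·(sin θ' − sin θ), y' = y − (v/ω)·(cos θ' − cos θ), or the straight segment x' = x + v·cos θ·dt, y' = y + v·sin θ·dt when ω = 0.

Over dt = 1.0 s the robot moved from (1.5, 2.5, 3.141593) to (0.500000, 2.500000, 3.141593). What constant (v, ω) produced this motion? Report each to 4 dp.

Δθ = 3.141593 − 3.141593 = 0.000000
ω = Δθ/dt = 0.000000/1.0 = 0.0000
ω = 0 → v = (Δx·cos θ + Δy·sin θ)/dt = 1.0000

v = 1.0000, ω = 0.0000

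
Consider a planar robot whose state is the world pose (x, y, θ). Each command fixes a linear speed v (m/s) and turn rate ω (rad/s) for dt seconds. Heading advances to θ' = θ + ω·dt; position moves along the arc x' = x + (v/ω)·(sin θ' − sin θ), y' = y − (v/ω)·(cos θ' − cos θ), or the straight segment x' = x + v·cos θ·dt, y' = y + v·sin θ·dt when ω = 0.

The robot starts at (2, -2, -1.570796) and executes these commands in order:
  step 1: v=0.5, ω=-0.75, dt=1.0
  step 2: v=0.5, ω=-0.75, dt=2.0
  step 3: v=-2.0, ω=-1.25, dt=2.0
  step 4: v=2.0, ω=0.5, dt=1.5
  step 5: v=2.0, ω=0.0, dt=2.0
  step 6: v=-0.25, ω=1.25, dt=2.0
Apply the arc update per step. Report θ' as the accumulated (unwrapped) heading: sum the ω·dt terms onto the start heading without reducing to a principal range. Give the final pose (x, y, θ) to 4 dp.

(5.7864, -2.1288, -3.0708)

step 1: θ'=-2.3208 (R=-0.6667) → pose (1.8211, -2.4544, -2.3208)
step 2: θ'=-3.8208 (R=-0.6667) → pose (0.9146, -2.5187, -3.8208)
step 3: θ'=-6.3208 (R=1.6000) → pose (-0.1507, -5.3625, -6.3208)
step 4: θ'=-5.5708 (R=4.0000) → pose (2.6143, -4.3925, -5.5708)
step 5: θ'=-5.5708 (straight) → pose (5.6415, -1.7780, -5.5708)
step 6: θ'=-3.0708 (R=-0.2000) → pose (5.7864, -2.1288, -3.0708)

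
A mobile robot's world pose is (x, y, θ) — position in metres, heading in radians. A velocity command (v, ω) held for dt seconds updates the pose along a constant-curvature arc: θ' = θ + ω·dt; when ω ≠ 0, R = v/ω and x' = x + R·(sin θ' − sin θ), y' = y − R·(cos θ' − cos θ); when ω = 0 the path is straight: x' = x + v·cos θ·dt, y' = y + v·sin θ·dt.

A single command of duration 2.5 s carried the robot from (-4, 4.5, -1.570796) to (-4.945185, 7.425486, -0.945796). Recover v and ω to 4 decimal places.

v = -1.2500, ω = 0.2500

Δθ = -0.945796 − -1.570796 = 0.625000
ω = Δθ/dt = 0.625000/2.5 = 0.2500
R = −Δy/(cos θ' − cos θ) = -5.0000
v = R·ω = -5.0000·0.2500 = -1.2500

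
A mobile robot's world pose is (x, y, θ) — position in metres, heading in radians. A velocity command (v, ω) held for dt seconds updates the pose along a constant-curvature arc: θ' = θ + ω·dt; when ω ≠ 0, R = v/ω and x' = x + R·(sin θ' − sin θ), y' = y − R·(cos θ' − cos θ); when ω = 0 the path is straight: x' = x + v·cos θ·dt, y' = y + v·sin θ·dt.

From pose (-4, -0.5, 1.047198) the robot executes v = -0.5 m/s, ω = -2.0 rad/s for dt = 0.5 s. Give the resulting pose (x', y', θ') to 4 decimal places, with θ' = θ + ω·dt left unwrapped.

(-4.2047, -0.6247, 0.0472)

θ' = 1.0472 + -2.0·0.5 = 0.0472
R = v/ω = -0.5/-2.0 = 0.2500
x' = -4 + 0.2500·(sin 0.0472 − sin 1.0472) = -4.2047
y' = -0.5 − 0.2500·(cos 0.0472 − cos 1.0472) = -0.6247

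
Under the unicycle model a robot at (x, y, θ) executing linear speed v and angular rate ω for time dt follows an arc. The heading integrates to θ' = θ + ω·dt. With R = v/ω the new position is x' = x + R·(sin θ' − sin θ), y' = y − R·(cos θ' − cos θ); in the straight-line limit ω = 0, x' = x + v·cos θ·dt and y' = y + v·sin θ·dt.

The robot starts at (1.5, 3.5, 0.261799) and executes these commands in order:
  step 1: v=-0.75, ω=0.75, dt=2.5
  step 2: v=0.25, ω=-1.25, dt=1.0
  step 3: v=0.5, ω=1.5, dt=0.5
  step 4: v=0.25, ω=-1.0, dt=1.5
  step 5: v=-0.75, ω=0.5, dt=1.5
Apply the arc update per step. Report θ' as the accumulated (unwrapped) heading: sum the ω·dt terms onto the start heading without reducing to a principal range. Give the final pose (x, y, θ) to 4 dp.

step 1: θ'=2.1368 (R=-1.0000) → pose (0.9148, 1.9978, 2.1368)
step 2: θ'=0.8868 (R=-0.2000) → pose (0.9286, 2.2314, 0.8868)
step 3: θ'=1.6368 (R=0.3333) → pose (1.0028, 2.4641, 1.6368)
step 4: θ'=0.1368 (R=-0.2500) → pose (1.2182, 2.7282, 0.1368)
step 5: θ'=0.8868 (R=-1.5000) → pose (0.2602, 2.1901, 0.8868)

(0.2602, 2.1901, 0.8868)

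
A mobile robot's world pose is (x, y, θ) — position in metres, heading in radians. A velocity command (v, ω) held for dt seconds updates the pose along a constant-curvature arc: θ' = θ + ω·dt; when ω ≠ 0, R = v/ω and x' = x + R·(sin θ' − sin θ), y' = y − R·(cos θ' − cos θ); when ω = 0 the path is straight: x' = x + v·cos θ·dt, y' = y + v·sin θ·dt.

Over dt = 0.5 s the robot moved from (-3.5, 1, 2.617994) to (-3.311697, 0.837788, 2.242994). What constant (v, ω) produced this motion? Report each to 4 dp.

Δθ = 2.242994 − 2.617994 = -0.375000
ω = Δθ/dt = -0.375000/0.5 = -0.7500
R = Δx/(sin θ' − sin θ) = 0.6667
v = R·ω = 0.6667·-0.7500 = -0.5000

v = -0.5000, ω = -0.7500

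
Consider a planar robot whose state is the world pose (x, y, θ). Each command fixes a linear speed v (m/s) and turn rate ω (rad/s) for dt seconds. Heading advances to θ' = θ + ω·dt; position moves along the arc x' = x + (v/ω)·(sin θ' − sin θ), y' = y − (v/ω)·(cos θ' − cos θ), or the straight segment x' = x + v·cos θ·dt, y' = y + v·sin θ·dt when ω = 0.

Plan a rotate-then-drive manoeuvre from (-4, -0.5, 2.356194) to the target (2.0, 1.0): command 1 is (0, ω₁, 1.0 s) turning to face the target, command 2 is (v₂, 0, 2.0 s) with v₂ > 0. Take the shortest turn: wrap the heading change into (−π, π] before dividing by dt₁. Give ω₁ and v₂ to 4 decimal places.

ω₁ = -2.1112, v₂ = 3.0923

heading to target = atan2(1−-0.5, 2−-4) = 0.2450
Δθ = wrap(0.2450 − 2.3562) = -2.1112; ω₁ = Δθ/dt₁ = -2.1112
distance = √((2−-4)² + (1−-0.5)²) = 6.1847; v₂ = distance/dt₂ = 3.0923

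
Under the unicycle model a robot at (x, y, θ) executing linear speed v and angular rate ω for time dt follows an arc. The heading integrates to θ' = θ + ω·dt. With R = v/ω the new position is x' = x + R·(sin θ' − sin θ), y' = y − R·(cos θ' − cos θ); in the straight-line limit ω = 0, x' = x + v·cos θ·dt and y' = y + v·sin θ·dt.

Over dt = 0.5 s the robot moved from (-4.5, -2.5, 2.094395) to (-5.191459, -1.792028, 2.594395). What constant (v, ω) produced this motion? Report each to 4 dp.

v = 2.0000, ω = 1.0000

Δθ = 2.594395 − 2.094395 = 0.500000
ω = Δθ/dt = 0.500000/0.5 = 1.0000
R = −Δy/(cos θ' − cos θ) = 2.0000
v = R·ω = 2.0000·1.0000 = 2.0000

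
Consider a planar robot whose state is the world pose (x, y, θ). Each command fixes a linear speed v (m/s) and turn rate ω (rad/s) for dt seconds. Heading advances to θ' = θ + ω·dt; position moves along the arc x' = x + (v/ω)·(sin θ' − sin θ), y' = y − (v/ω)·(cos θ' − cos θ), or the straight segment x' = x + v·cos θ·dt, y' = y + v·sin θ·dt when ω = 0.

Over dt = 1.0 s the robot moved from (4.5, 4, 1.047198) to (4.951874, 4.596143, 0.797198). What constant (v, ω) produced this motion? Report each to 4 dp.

Δθ = 0.797198 − 1.047198 = -0.250000
ω = Δθ/dt = -0.250000/1.0 = -0.2500
R = −Δy/(cos θ' − cos θ) = -3.0000
v = R·ω = -3.0000·-0.2500 = 0.7500

v = 0.7500, ω = -0.2500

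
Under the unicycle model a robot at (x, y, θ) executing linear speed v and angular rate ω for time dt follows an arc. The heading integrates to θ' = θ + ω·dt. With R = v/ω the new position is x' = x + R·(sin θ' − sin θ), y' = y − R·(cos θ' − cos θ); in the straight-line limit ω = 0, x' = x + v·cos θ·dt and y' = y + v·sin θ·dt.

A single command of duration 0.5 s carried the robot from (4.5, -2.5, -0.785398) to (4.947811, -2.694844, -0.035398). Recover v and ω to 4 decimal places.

Δθ = -0.035398 − -0.785398 = 0.750000
ω = Δθ/dt = 0.750000/0.5 = 1.5000
R = Δx/(sin θ' − sin θ) = 0.6667
v = R·ω = 0.6667·1.5000 = 1.0000

v = 1.0000, ω = 1.5000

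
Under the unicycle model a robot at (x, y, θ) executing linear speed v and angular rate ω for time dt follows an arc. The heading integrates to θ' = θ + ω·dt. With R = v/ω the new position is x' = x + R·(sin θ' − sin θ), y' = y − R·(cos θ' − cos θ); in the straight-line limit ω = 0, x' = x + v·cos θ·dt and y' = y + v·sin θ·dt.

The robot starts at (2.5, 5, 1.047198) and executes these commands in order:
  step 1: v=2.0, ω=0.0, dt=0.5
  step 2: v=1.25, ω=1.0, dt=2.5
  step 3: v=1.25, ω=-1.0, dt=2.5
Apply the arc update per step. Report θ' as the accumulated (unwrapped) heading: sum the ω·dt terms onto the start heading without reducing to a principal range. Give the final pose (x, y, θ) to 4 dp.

step 1: θ'=1.0472 (straight) → pose (3.0000, 5.8660, 1.0472)
step 2: θ'=3.5472 (R=1.2500) → pose (1.4242, 7.6396, 3.5472)
step 3: θ'=1.0472 (R=-1.2500) → pose (-0.1515, 9.4132, 1.0472)

(-0.1515, 9.4132, 1.0472)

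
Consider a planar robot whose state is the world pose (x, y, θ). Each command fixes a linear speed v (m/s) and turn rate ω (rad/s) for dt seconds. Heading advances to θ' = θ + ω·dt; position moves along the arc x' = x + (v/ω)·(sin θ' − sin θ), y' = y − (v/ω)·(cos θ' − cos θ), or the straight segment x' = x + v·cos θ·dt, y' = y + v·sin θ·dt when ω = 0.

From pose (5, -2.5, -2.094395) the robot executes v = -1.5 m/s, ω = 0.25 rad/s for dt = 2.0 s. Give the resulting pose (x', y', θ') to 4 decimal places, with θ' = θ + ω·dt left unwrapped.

θ' = -2.0944 + 0.25·2.0 = -1.5944
R = v/ω = -1.5/0.25 = -6.0000
x' = 5 + -6.0000·(sin -1.5944 − sin -2.0944) = 5.8022
y' = -2.5 − -6.0000·(cos -1.5944 − cos -2.0944) = 0.3584

(5.8022, 0.3584, -1.5944)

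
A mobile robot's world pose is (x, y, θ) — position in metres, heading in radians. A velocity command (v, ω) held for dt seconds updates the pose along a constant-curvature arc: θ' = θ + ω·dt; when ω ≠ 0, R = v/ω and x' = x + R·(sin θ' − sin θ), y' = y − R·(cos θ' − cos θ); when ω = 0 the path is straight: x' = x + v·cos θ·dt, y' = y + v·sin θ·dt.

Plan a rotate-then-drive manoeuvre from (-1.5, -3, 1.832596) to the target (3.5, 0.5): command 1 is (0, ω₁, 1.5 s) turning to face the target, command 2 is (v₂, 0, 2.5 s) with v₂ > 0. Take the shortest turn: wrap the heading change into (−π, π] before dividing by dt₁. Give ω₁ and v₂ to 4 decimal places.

heading to target = atan2(0.5−-3, 3.5−-1.5) = 0.6107
Δθ = wrap(0.6107 − 1.8326) = -1.2219; ω₁ = Δθ/dt₁ = -0.8146
distance = √((3.5−-1.5)² + (0.5−-3)²) = 6.1033; v₂ = distance/dt₂ = 2.4413

ω₁ = -0.8146, v₂ = 2.4413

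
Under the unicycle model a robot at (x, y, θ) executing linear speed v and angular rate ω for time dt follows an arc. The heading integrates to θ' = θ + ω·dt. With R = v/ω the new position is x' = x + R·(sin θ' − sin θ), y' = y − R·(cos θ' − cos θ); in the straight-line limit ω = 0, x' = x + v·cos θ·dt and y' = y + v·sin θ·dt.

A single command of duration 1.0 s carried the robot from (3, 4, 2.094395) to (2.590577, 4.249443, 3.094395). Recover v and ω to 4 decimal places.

v = 0.5000, ω = 1.0000

Δθ = 3.094395 − 2.094395 = 1.000000
ω = Δθ/dt = 1.000000/1.0 = 1.0000
R = Δx/(sin θ' − sin θ) = 0.5000
v = R·ω = 0.5000·1.0000 = 0.5000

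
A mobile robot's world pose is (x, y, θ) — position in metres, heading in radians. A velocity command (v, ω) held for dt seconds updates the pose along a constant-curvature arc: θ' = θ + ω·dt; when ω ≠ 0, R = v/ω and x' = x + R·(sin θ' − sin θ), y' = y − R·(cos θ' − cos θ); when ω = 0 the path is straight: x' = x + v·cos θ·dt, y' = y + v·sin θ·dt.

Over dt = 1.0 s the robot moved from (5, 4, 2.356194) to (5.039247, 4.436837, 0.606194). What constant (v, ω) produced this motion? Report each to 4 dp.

v = 0.5000, ω = -1.7500

Δθ = 0.606194 − 2.356194 = -1.750000
ω = Δθ/dt = -1.750000/1.0 = -1.7500
R = −Δy/(cos θ' − cos θ) = -0.2857
v = R·ω = -0.2857·-1.7500 = 0.5000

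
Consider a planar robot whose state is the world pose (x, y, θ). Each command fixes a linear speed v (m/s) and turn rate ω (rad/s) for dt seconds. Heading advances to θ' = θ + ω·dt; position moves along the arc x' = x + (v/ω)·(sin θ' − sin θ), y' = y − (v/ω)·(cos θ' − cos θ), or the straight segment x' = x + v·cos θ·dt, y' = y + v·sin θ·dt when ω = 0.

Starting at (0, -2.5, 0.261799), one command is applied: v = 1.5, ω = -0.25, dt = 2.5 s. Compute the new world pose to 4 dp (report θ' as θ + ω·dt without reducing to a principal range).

θ' = 0.2618 + -0.25·2.5 = -0.3632
R = v/ω = 1.5/-0.25 = -6.0000
x' = 0 + -6.0000·(sin -0.3632 − sin 0.2618) = 3.6845
y' = -2.5 − -6.0000·(cos -0.3632 − cos 0.2618) = -2.6870

(3.6845, -2.6870, -0.3632)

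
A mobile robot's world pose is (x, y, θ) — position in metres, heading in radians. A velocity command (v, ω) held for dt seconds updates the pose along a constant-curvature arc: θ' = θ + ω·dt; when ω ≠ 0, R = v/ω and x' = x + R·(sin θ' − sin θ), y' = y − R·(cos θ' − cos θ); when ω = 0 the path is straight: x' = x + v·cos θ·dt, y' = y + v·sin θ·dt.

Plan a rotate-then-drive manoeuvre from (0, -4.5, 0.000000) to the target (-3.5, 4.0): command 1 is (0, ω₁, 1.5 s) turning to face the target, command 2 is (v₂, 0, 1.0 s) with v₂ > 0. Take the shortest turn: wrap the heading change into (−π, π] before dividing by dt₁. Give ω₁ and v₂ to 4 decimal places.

heading to target = atan2(4−-4.5, -3.5−0) = 1.9614
Δθ = wrap(1.9614 − 0.0000) = 1.9614; ω₁ = Δθ/dt₁ = 1.3076
distance = √((-3.5−0)² + (4−-4.5)²) = 9.1924; v₂ = distance/dt₂ = 9.1924

ω₁ = 1.3076, v₂ = 9.1924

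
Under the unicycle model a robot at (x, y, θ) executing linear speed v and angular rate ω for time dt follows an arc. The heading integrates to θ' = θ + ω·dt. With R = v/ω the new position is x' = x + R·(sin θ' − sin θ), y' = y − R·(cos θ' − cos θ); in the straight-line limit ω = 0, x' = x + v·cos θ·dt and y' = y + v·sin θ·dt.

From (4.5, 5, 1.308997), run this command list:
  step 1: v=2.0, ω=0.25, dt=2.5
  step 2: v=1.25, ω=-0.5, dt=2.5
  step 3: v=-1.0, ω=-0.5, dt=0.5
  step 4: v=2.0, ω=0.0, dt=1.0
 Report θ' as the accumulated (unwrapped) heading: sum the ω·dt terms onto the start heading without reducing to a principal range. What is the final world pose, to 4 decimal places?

step 1: θ'=1.9340 (R=8.0000) → pose (4.2507, 9.9127, 1.9340)
step 2: θ'=0.6840 (R=-2.5000) → pose (5.0079, 12.7385, 0.6840)
step 3: θ'=0.4340 (R=2.0000) → pose (4.5851, 12.4740, 0.4340)
step 4: θ'=0.4340 (straight) → pose (6.3997, 13.3150, 0.4340)

(6.3997, 13.3150, 0.4340)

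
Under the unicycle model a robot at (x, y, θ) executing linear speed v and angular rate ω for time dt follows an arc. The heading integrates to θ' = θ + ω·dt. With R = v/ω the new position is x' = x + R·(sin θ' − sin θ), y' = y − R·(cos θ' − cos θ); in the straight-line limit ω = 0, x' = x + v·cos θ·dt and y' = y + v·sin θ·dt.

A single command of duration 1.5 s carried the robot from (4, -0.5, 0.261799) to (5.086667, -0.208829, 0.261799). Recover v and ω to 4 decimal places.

Δθ = 0.261799 − 0.261799 = 0.000000
ω = Δθ/dt = 0.000000/1.5 = 0.0000
ω = 0 → v = (Δx·cos θ + Δy·sin θ)/dt = 0.7500

v = 0.7500, ω = 0.0000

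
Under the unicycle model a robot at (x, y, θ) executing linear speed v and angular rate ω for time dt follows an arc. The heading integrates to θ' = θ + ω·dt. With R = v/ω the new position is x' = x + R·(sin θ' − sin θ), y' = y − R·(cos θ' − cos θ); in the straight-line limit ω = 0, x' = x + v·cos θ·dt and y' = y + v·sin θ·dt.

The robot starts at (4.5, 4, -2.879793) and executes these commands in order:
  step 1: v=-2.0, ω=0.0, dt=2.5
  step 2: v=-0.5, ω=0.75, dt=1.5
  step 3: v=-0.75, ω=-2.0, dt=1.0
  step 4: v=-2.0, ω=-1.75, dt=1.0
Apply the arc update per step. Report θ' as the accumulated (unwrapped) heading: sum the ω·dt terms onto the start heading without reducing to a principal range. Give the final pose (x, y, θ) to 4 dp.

step 1: θ'=-2.8798 (straight) → pose (9.3296, 5.2941, -2.8798)
step 2: θ'=-1.7548 (R=-0.6667) → pose (9.8125, 5.8161, -1.7548)
step 3: θ'=-3.7548 (R=0.3750) → pose (10.3970, 6.0541, -3.7548)
step 4: θ'=-5.5048 (R=1.1429) → pose (10.5417, 4.3057, -5.5048)

(10.5417, 4.3057, -5.5048)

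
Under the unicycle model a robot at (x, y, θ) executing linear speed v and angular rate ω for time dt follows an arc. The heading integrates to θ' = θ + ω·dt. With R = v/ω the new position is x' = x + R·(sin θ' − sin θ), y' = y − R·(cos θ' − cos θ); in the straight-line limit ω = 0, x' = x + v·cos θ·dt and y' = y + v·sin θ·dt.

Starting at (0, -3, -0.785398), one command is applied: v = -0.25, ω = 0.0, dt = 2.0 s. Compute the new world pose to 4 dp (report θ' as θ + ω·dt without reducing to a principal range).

θ' = -0.7854 + 0.0·2.0 = -0.7854
ω = 0 → straight: x' = 0 + -0.25·cos(-0.7854)·2.0 = -0.3536
y' = -3 + -0.25·sin(-0.7854)·2.0 = -2.6464

(-0.3536, -2.6464, -0.7854)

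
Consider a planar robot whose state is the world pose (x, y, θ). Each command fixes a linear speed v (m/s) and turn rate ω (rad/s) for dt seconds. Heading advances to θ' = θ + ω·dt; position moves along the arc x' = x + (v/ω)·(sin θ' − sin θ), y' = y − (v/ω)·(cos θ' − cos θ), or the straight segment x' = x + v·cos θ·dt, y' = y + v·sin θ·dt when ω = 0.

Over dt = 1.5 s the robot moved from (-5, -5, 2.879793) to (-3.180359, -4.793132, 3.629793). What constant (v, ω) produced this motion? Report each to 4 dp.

v = -1.2500, ω = 0.5000

Δθ = 3.629793 − 2.879793 = 0.750000
ω = Δθ/dt = 0.750000/1.5 = 0.5000
R = Δx/(sin θ' − sin θ) = -2.5000
v = R·ω = -2.5000·0.5000 = -1.2500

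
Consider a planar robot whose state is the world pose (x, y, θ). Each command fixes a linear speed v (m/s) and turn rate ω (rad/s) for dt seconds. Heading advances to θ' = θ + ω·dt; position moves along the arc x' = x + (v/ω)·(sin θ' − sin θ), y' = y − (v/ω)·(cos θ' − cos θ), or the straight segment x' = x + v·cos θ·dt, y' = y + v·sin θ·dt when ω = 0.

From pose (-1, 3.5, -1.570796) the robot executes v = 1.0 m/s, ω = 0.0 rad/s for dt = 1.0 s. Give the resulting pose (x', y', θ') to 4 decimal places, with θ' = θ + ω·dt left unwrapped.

(-1.0000, 2.5000, -1.5708)

θ' = -1.5708 + 0.0·1.0 = -1.5708
ω = 0 → straight: x' = -1 + 1.0·cos(-1.5708)·1.0 = -1.0000
y' = 3.5 + 1.0·sin(-1.5708)·1.0 = 2.5000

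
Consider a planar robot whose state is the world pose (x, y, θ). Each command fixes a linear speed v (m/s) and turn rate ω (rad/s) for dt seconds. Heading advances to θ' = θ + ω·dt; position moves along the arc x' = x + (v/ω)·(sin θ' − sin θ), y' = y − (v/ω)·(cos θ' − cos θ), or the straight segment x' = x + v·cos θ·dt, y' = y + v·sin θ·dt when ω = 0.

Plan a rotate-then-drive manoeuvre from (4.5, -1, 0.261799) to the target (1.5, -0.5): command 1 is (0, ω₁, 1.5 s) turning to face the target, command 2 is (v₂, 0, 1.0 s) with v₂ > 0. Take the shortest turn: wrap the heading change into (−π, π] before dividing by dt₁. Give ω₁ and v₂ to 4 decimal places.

ω₁ = 1.8098, v₂ = 3.0414

heading to target = atan2(-0.5−-1, 1.5−4.5) = 2.9764
Δθ = wrap(2.9764 − 0.2618) = 2.7146; ω₁ = Δθ/dt₁ = 1.8098
distance = √((1.5−4.5)² + (-0.5−-1)²) = 3.0414; v₂ = distance/dt₂ = 3.0414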